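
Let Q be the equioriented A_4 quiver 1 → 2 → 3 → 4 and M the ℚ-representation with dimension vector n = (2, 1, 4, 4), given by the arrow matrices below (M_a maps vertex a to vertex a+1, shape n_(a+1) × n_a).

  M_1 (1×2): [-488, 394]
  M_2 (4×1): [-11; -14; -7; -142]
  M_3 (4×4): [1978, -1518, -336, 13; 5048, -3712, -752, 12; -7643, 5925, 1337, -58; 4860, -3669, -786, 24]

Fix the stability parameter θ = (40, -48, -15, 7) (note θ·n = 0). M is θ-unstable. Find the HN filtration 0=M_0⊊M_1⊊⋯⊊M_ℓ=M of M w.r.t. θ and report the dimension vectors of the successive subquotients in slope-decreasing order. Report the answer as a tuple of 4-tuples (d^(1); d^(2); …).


Interval decomposition of M: I[1,1], I[1,3], I[3,4]^3, I[4,4].
HN type (ℓ=4): μ^(1)=40; μ^(2)=7; μ^(3)=-23/3; μ^(4)=-15

((1, 0, 0, 0); (0, 0, 0, 4); (1, 1, 1, 0); (0, 0, 3, 0))


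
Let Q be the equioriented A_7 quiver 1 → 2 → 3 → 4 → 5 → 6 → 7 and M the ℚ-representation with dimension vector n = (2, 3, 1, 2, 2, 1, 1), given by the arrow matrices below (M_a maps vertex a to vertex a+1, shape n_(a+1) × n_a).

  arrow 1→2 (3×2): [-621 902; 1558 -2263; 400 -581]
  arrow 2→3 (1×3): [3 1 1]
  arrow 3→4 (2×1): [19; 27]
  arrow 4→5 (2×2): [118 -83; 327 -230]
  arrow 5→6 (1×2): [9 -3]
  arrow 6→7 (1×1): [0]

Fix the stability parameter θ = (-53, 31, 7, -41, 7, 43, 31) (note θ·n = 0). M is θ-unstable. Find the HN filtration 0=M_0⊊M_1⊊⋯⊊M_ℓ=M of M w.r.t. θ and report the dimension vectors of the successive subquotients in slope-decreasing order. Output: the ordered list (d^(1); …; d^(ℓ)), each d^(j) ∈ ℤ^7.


Barcode: M ≅ I[1,2], I[1,5], I[2,2], I[4,6], I[7,7]. HN layers by μ_θ (6 steps, strictly decreasing):
  μ^(1)=43; μ^(2)=31; μ^(3)=7; μ^(4)=-1; μ^(5)=-41; μ^(6)=-53

((0, 0, 0, 0, 0, 1, 0); (0, 2, 0, 0, 0, 0, 1); (0, 0, 0, 0, 2, 0, 0); (0, 1, 1, 1, 0, 0, 0); (0, 0, 0, 1, 0, 0, 0); (2, 0, 0, 0, 0, 0, 0))


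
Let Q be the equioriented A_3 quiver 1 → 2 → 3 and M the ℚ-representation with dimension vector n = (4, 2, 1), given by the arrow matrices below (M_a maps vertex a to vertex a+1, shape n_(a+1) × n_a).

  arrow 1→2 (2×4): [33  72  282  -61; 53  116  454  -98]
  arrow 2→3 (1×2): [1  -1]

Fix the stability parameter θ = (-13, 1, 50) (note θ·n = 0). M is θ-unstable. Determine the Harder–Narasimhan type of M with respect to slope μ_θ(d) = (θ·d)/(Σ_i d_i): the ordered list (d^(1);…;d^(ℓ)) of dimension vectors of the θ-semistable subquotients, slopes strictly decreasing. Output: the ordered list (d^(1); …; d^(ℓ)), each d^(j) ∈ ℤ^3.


Interval decomposition of M: I[1,1]^2, I[1,2], I[1,3].
HN type (ℓ=3): μ^(1)=50; μ^(2)=1; μ^(3)=-13

((0, 0, 1); (0, 2, 0); (4, 0, 0))


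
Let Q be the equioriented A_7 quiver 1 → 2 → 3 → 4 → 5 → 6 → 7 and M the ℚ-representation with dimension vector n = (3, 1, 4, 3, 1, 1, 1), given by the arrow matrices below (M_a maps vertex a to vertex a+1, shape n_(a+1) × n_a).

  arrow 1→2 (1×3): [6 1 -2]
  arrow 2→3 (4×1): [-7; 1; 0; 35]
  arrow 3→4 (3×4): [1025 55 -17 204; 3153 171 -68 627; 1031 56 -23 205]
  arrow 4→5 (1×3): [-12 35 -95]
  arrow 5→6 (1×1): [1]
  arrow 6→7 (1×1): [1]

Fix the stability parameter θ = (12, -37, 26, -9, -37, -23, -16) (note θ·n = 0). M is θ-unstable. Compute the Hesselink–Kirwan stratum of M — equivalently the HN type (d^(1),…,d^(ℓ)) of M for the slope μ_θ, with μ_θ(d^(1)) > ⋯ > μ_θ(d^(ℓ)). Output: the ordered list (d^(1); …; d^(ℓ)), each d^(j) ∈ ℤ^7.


Via rank(M_{q-1}∘⋯∘M_p): M ≅ I[1,1]^2, I[1,7], I[3,3], I[3,4]^2.
μ_θ-semistable layers: μ^(1)=26; μ^(2)=12; μ^(3)=17/2; μ^(4)=-59/5; μ^(5)=-25/2

((0, 0, 1, 0, 0, 0, 0); (2, 0, 0, 0, 0, 0, 0); (0, 0, 2, 2, 0, 0, 0); (0, 0, 1, 1, 1, 1, 1); (1, 1, 0, 0, 0, 0, 0))


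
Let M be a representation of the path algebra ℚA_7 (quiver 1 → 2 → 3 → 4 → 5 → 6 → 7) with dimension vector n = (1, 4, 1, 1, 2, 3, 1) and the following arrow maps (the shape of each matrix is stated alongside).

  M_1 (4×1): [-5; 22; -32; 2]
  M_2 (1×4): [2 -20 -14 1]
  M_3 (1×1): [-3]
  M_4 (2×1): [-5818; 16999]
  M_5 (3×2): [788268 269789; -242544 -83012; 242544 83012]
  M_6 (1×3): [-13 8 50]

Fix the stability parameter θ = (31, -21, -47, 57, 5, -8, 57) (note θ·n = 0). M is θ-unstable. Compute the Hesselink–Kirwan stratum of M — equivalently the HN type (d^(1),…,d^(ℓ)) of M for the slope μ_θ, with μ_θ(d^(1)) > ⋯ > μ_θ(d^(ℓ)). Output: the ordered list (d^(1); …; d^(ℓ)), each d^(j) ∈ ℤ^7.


Via rank(M_{q-1}∘⋯∘M_p): M ≅ I[1,2], I[2,2]^2, I[2,7], I[5,5], I[6,6]^2.
μ_θ-semistable layers: μ^(1)=57; μ^(2)=18; μ^(3)=5; μ^(4)=-8; μ^(5)=-21; μ^(6)=-34

((0, 0, 0, 0, 0, 0, 1); (0, 0, 0, 1, 1, 1, 0); (1, 1, 0, 0, 1, 0, 0); (0, 0, 0, 0, 0, 2, 0); (0, 2, 0, 0, 0, 0, 0); (0, 1, 1, 0, 0, 0, 0))


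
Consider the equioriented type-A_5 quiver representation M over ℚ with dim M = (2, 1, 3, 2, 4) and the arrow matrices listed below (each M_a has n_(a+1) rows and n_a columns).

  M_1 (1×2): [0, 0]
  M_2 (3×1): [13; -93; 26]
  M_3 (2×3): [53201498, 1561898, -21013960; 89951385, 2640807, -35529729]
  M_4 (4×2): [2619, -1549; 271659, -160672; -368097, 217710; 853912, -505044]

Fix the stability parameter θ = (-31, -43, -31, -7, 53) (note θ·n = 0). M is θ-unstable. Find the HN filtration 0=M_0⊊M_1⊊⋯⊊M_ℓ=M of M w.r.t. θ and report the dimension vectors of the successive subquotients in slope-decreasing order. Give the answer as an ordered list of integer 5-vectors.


Via rank(M_{q-1}∘⋯∘M_p): M ≅ I[1,1]^2, I[2,3], I[3,5]^2, I[5,5]^2.
μ_θ-semistable layers: μ^(1)=53; μ^(2)=-7; μ^(3)=-31; μ^(4)=-43

((0, 0, 0, 0, 4); (0, 0, 0, 2, 0); (2, 0, 3, 0, 0); (0, 1, 0, 0, 0))


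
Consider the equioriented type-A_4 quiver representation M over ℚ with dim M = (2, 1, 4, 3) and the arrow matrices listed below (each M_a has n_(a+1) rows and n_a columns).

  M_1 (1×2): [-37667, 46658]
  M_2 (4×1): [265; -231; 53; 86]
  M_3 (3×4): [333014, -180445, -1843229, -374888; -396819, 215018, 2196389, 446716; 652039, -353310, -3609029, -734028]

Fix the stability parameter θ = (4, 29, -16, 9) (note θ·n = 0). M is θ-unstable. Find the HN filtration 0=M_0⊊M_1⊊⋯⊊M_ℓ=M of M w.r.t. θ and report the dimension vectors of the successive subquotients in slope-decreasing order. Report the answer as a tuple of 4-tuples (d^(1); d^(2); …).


Via rank(M_{q-1}∘⋯∘M_p): M ≅ I[1,1], I[1,3], I[3,3], I[3,4]^2, I[4,4].
μ_θ-semistable layers: μ^(1)=9; μ^(2)=13/2; μ^(3)=4; μ^(4)=-16

((0, 0, 0, 3); (0, 1, 1, 0); (2, 0, 0, 0); (0, 0, 3, 0))


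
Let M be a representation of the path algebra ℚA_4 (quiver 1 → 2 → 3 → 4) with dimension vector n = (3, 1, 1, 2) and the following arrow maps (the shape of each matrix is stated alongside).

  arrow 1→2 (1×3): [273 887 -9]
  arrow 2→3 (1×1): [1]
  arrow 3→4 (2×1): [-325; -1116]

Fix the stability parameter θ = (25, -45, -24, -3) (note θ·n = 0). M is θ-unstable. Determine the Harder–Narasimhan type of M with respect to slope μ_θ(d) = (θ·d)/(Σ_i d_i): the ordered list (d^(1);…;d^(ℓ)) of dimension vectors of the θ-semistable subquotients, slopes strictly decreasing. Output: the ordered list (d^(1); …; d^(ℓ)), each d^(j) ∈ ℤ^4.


Barcode: M ≅ I[1,1]^2, I[1,4], I[4,4]. HN layers by μ_θ (3 steps, strictly decreasing):
  μ^(1)=25; μ^(2)=-3; μ^(3)=-44/3

((2, 0, 0, 0); (0, 0, 0, 2); (1, 1, 1, 0))


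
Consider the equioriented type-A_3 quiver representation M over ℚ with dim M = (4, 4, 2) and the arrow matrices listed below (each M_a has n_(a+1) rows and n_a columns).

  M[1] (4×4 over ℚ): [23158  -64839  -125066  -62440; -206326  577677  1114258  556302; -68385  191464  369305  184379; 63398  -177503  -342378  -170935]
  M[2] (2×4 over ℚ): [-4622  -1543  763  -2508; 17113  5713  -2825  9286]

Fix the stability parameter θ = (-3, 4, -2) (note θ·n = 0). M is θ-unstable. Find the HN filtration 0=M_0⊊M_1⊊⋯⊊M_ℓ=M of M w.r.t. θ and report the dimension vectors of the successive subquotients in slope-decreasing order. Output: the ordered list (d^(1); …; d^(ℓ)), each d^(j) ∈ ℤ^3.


Interval decomposition of M: I[1,1], I[1,2], I[1,3]^2, I[2,2].
HN type (ℓ=3): μ^(1)=4; μ^(2)=1; μ^(3)=-3

((0, 2, 0); (0, 2, 2); (4, 0, 0))


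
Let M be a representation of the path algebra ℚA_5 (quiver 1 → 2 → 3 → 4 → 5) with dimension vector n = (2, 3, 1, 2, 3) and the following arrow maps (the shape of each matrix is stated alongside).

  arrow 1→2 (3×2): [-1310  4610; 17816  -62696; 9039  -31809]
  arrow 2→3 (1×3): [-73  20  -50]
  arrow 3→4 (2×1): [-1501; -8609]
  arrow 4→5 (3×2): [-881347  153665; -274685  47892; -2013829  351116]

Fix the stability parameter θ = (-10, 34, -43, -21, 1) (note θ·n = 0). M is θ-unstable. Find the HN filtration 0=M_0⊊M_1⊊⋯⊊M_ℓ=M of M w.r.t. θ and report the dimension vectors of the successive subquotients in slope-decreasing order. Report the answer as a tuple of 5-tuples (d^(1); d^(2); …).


Interval decomposition of M: I[1,1], I[1,2], I[2,2], I[2,5], I[4,5], I[5,5].
HN type (ℓ=4): μ^(1)=34; μ^(2)=1; μ^(3)=-10; μ^(4)=-21

((0, 2, 0, 0, 0); (0, 0, 0, 0, 3); (2, 1, 1, 1, 0); (0, 0, 0, 1, 0))


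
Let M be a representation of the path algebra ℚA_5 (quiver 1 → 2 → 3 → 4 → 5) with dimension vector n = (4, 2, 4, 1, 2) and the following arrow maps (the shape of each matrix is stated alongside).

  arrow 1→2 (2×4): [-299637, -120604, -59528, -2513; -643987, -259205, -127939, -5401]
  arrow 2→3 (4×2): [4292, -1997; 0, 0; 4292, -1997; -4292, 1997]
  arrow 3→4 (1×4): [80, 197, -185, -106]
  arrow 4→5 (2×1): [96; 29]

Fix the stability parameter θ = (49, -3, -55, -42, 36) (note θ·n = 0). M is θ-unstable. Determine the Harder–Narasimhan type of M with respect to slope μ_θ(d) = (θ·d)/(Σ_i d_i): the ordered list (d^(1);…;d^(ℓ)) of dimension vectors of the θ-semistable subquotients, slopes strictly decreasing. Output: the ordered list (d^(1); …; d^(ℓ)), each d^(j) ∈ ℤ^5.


Via rank(M_{q-1}∘⋯∘M_p): M ≅ I[1,1]^2, I[1,2], I[1,5], I[3,3]^3, I[5,5].
μ_θ-semistable layers: μ^(1)=49; μ^(2)=36; μ^(3)=23; μ^(4)=-51/4; μ^(5)=-55

((2, 0, 0, 0, 0); (0, 0, 0, 0, 2); (1, 1, 0, 0, 0); (1, 1, 1, 1, 0); (0, 0, 3, 0, 0))


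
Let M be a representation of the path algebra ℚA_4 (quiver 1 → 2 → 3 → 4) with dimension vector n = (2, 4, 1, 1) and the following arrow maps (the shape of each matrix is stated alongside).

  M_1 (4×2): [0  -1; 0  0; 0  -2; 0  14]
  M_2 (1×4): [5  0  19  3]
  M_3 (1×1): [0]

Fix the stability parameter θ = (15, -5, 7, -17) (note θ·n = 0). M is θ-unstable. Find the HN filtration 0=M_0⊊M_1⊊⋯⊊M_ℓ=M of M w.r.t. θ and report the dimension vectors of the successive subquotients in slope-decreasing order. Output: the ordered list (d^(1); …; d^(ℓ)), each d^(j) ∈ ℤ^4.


Interval decomposition of M: I[1,1], I[1,3], I[2,2]^3, I[4,4].
HN type (ℓ=5): μ^(1)=15; μ^(2)=7; μ^(3)=5; μ^(4)=-5; μ^(5)=-17

((1, 0, 0, 0); (0, 0, 1, 0); (1, 1, 0, 0); (0, 3, 0, 0); (0, 0, 0, 1))


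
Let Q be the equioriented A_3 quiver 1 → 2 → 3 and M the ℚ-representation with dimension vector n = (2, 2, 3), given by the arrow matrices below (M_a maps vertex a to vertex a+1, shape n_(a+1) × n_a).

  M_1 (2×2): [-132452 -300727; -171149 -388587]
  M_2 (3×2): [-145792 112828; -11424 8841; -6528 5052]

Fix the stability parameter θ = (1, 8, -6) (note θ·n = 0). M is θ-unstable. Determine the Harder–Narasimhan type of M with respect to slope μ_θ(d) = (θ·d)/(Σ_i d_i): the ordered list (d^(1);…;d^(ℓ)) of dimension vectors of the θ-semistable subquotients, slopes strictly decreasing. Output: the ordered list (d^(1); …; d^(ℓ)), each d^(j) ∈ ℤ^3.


Interval decomposition of M: I[1,2], I[1,3], I[3,3]^2.
HN type (ℓ=3): μ^(1)=8; μ^(2)=1; μ^(3)=-6

((0, 1, 0); (2, 1, 1); (0, 0, 2))


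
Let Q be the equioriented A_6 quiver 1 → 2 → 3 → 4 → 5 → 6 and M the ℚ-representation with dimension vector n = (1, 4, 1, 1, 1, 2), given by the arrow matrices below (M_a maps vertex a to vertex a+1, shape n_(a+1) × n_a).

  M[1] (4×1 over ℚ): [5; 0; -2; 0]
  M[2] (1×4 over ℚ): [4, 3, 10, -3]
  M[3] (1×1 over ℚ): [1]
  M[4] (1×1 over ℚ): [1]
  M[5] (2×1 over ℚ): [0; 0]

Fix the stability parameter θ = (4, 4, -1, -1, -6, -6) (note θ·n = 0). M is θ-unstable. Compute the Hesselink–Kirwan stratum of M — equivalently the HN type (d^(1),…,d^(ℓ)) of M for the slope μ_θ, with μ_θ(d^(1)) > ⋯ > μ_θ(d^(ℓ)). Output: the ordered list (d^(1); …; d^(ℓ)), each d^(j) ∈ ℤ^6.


Barcode: M ≅ I[1,2], I[2,2]^2, I[2,5], I[6,6]^2. HN layers by μ_θ (3 steps, strictly decreasing):
  μ^(1)=4; μ^(2)=-1; μ^(3)=-6

((1, 3, 0, 0, 0, 0); (0, 1, 1, 1, 1, 0); (0, 0, 0, 0, 0, 2))


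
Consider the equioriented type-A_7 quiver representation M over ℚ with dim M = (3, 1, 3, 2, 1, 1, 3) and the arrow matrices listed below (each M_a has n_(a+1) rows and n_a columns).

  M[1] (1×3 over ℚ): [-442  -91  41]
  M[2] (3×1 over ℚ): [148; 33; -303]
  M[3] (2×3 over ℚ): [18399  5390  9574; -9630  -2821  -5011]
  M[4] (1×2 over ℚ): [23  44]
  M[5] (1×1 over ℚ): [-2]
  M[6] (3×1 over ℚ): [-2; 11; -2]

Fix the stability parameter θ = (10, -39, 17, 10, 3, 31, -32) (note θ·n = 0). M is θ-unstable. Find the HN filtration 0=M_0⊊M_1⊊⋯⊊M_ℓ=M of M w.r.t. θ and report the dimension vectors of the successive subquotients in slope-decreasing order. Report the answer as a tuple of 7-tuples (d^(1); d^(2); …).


Interval decomposition of M: I[1,1]^2, I[1,3], I[3,4], I[3,7], I[7,7]^2.
HN type (ℓ=6): μ^(1)=17; μ^(2)=27/2; μ^(3)=10; μ^(4)=29/5; μ^(5)=-29/2; μ^(6)=-32

((0, 0, 1, 0, 0, 0, 0); (0, 0, 1, 1, 0, 0, 0); (2, 0, 0, 0, 0, 0, 0); (0, 0, 1, 1, 1, 1, 1); (1, 1, 0, 0, 0, 0, 0); (0, 0, 0, 0, 0, 0, 2))


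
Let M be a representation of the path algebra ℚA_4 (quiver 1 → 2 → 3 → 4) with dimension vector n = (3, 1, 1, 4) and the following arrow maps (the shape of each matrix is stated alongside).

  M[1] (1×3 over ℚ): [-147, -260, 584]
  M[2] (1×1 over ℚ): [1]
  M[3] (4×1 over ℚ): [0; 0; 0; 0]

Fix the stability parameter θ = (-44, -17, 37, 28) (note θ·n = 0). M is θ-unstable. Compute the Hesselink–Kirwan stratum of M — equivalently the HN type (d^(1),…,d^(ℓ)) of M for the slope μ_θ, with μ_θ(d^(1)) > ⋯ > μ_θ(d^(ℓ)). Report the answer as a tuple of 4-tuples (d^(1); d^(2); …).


Interval decomposition of M: I[1,1]^2, I[1,3], I[4,4]^4.
HN type (ℓ=4): μ^(1)=37; μ^(2)=28; μ^(3)=-17; μ^(4)=-44

((0, 0, 1, 0); (0, 0, 0, 4); (0, 1, 0, 0); (3, 0, 0, 0))


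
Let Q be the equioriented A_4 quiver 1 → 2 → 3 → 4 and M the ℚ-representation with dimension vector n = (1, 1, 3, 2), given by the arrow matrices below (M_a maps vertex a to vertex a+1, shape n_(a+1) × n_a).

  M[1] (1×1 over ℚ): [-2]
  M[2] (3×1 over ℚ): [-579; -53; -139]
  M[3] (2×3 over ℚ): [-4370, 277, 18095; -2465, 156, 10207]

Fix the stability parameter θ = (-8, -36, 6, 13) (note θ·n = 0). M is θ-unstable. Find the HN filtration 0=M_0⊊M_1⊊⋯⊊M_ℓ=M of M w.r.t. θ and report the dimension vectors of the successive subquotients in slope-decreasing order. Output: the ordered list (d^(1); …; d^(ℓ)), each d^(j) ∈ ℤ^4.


Via rank(M_{q-1}∘⋯∘M_p): M ≅ I[1,4], I[3,3], I[3,4].
μ_θ-semistable layers: μ^(1)=13; μ^(2)=6; μ^(3)=-22

((0, 0, 0, 2); (0, 0, 3, 0); (1, 1, 0, 0))


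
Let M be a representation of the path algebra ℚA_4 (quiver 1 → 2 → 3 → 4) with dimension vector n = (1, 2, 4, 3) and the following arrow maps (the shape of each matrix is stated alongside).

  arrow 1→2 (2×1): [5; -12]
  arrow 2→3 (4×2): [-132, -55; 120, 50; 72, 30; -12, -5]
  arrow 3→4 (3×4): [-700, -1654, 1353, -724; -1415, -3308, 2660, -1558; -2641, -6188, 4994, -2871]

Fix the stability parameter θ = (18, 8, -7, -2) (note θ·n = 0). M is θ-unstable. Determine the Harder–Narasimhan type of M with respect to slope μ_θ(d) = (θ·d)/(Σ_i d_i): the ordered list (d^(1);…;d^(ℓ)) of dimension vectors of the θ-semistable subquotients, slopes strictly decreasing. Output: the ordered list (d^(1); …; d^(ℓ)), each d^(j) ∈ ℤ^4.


Interval decomposition of M: I[1,2], I[2,4], I[3,3], I[3,4]^2.
HN type (ℓ=4): μ^(1)=13; μ^(2)=-1/3; μ^(3)=-2; μ^(4)=-7

((1, 1, 0, 0); (0, 1, 1, 1); (0, 0, 0, 2); (0, 0, 3, 0))


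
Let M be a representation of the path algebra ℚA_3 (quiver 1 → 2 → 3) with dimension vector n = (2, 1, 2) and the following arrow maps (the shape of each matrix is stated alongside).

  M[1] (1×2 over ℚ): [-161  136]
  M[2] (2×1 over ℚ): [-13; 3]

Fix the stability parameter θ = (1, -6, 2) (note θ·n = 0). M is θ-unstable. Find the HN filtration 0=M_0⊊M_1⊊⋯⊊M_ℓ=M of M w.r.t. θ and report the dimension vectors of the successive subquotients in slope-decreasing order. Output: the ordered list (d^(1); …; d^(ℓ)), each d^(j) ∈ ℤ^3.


Barcode: M ≅ I[1,1], I[1,3], I[3,3]. HN layers by μ_θ (3 steps, strictly decreasing):
  μ^(1)=2; μ^(2)=1; μ^(3)=-5/2

((0, 0, 2); (1, 0, 0); (1, 1, 0))


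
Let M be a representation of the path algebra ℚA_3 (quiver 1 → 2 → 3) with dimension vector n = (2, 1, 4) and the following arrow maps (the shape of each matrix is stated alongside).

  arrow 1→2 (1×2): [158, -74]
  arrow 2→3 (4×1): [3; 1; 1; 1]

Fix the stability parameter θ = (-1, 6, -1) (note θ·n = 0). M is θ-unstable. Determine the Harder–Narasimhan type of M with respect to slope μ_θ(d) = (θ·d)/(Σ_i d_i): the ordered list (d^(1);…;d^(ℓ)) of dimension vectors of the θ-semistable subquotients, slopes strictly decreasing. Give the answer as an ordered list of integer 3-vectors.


Via rank(M_{q-1}∘⋯∘M_p): M ≅ I[1,1], I[1,3], I[3,3]^3.
μ_θ-semistable layers: μ^(1)=5/2; μ^(2)=-1

((0, 1, 1); (2, 0, 3))


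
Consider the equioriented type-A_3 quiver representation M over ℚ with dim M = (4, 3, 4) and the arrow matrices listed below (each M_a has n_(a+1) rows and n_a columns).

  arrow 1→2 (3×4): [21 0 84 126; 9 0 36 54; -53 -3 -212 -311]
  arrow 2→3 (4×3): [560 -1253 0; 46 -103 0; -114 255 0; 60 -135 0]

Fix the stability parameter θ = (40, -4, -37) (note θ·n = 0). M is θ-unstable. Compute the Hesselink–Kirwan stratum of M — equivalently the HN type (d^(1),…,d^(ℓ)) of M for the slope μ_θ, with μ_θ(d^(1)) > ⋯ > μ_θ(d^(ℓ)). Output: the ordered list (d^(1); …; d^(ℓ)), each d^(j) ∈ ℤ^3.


Via rank(M_{q-1}∘⋯∘M_p): M ≅ I[1,1]^2, I[1,2], I[1,3], I[2,3], I[3,3]^2.
μ_θ-semistable layers: μ^(1)=40; μ^(2)=18; μ^(3)=-1/3; μ^(4)=-41/2; μ^(5)=-37

((2, 0, 0); (1, 1, 0); (1, 1, 1); (0, 1, 1); (0, 0, 2))


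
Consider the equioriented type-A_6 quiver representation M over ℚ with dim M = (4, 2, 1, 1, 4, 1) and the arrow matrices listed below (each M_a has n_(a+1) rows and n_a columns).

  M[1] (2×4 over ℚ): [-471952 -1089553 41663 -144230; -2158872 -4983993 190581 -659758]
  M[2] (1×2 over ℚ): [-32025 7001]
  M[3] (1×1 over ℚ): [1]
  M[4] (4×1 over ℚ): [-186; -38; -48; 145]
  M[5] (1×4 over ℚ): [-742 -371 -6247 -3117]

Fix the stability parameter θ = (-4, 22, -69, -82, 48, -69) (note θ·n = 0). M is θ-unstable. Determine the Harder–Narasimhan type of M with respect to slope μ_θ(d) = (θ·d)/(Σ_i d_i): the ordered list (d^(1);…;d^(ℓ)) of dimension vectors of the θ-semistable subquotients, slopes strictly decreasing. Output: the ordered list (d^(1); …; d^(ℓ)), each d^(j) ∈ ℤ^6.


Via rank(M_{q-1}∘⋯∘M_p): M ≅ I[1,1]^2, I[1,2], I[1,6], I[5,5]^3.
μ_θ-semistable layers: μ^(1)=48; μ^(2)=22; μ^(3)=-4; μ^(4)=-21/2; μ^(5)=-133/4

((0, 0, 0, 0, 3, 0); (0, 1, 0, 0, 0, 0); (3, 0, 0, 0, 0, 0); (0, 0, 0, 0, 1, 1); (1, 1, 1, 1, 0, 0))


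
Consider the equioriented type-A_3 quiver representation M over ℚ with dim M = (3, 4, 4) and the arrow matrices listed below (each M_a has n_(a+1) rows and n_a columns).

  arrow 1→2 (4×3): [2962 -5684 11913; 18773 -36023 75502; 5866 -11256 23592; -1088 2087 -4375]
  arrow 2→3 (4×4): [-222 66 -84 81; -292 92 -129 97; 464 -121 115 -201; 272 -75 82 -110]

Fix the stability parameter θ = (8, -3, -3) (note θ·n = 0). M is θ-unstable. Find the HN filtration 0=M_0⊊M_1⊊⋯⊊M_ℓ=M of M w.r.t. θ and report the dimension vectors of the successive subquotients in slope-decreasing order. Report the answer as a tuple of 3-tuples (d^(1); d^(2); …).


Via rank(M_{q-1}∘⋯∘M_p): M ≅ I[1,2], I[1,3]^2, I[2,3], I[3,3].
μ_θ-semistable layers: μ^(1)=5/2; μ^(2)=2/3; μ^(3)=-3

((1, 1, 0); (2, 2, 2); (0, 1, 2))


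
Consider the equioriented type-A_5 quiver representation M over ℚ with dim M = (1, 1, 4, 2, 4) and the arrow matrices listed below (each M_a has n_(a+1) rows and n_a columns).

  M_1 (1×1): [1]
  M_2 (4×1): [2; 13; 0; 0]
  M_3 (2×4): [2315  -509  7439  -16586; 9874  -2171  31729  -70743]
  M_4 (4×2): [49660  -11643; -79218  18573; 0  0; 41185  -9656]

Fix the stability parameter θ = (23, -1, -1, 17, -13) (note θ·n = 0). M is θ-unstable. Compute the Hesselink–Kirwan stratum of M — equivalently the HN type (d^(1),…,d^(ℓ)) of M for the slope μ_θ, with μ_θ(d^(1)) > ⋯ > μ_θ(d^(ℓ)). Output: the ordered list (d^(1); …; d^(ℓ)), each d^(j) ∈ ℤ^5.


Barcode: M ≅ I[1,5], I[3,3]^2, I[3,5], I[5,5]^2. HN layers by μ_θ (4 steps, strictly decreasing):
  μ^(1)=5; μ^(2)=2; μ^(3)=-1; μ^(4)=-13

((1, 1, 1, 1, 1); (0, 0, 0, 1, 1); (0, 0, 3, 0, 0); (0, 0, 0, 0, 2))


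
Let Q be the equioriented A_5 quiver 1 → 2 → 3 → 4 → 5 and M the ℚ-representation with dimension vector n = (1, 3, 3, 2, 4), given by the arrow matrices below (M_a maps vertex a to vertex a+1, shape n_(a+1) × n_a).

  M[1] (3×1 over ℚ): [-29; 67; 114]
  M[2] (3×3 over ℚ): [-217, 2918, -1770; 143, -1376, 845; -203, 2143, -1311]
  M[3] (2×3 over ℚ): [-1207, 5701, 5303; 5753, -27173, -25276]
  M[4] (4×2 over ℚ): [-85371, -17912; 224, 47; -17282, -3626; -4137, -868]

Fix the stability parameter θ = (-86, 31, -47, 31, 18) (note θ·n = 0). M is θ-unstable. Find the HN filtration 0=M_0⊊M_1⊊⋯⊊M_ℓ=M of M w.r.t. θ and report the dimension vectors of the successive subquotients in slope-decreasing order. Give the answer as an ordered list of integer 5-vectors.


Via rank(M_{q-1}∘⋯∘M_p): M ≅ I[1,3], I[2,5]^2, I[5,5]^2.
μ_θ-semistable layers: μ^(1)=49/2; μ^(2)=18; μ^(3)=-8; μ^(4)=-86

((0, 0, 0, 2, 2); (0, 0, 0, 0, 2); (0, 3, 3, 0, 0); (1, 0, 0, 0, 0))


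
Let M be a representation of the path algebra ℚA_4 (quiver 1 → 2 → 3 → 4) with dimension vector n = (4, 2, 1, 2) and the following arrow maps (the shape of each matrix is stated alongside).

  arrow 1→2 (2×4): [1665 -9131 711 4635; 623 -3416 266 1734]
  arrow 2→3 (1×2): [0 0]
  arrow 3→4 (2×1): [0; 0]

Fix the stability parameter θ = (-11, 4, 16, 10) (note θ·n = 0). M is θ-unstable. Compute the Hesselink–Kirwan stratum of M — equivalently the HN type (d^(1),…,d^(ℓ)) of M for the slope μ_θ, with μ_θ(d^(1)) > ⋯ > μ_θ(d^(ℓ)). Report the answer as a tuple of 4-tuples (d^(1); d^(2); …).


Barcode: M ≅ I[1,1]^2, I[1,2]^2, I[3,3], I[4,4]^2. HN layers by μ_θ (4 steps, strictly decreasing):
  μ^(1)=16; μ^(2)=10; μ^(3)=4; μ^(4)=-11

((0, 0, 1, 0); (0, 0, 0, 2); (0, 2, 0, 0); (4, 0, 0, 0))


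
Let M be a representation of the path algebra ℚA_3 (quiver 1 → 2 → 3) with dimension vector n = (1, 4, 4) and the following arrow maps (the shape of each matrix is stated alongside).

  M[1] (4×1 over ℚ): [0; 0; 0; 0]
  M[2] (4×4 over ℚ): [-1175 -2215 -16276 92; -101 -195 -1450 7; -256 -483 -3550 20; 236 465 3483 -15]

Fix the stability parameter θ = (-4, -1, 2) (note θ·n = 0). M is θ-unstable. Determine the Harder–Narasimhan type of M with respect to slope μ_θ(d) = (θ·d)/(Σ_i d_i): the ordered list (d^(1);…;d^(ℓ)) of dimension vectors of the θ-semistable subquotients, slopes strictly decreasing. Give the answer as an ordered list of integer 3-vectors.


Interval decomposition of M: I[1,1], I[2,3]^4.
HN type (ℓ=3): μ^(1)=2; μ^(2)=-1; μ^(3)=-4

((0, 0, 4); (0, 4, 0); (1, 0, 0))


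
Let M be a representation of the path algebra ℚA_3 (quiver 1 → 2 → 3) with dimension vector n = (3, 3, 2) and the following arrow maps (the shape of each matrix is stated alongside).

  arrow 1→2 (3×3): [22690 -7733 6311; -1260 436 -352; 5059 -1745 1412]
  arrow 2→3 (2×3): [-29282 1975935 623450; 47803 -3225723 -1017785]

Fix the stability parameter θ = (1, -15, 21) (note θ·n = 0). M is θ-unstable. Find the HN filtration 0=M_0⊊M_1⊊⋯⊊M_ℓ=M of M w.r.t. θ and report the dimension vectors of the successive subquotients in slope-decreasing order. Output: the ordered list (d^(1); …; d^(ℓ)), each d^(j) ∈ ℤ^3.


Barcode: M ≅ I[1,1], I[1,2], I[1,3], I[2,3]. HN layers by μ_θ (4 steps, strictly decreasing):
  μ^(1)=21; μ^(2)=1; μ^(3)=-7; μ^(4)=-15

((0, 0, 2); (1, 0, 0); (2, 2, 0); (0, 1, 0))


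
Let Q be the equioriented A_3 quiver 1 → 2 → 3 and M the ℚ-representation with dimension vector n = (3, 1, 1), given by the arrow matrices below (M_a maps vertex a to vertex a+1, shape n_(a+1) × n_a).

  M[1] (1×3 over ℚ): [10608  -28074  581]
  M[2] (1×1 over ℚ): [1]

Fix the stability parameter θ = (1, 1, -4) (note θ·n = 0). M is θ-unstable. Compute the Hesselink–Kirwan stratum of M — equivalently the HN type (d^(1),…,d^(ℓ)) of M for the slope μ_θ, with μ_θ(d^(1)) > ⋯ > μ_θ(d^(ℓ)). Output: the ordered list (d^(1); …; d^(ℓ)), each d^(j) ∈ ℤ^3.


Barcode: M ≅ I[1,1]^2, I[1,3]. HN layers by μ_θ (2 steps, strictly decreasing):
  μ^(1)=1; μ^(2)=-2/3

((2, 0, 0); (1, 1, 1))


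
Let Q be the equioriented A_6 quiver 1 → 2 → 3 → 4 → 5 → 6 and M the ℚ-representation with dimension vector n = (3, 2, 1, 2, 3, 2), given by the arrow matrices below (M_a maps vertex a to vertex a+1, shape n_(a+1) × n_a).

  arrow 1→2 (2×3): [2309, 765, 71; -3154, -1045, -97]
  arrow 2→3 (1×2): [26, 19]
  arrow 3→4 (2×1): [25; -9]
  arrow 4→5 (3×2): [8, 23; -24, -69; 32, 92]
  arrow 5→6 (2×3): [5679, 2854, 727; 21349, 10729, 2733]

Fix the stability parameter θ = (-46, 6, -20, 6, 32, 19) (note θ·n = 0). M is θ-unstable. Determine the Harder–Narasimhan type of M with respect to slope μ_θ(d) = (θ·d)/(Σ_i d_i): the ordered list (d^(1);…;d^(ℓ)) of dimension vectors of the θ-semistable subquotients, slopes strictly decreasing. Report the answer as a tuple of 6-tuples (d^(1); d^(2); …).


Via rank(M_{q-1}∘⋯∘M_p): M ≅ I[1,1], I[1,2], I[1,6], I[4,4], I[5,5], I[5,6].
μ_θ-semistable layers: μ^(1)=32; μ^(2)=51/2; μ^(3)=6; μ^(4)=-7; μ^(5)=-46

((0, 0, 0, 0, 1, 0); (0, 0, 0, 0, 2, 2); (0, 1, 0, 2, 0, 0); (0, 1, 1, 0, 0, 0); (3, 0, 0, 0, 0, 0))


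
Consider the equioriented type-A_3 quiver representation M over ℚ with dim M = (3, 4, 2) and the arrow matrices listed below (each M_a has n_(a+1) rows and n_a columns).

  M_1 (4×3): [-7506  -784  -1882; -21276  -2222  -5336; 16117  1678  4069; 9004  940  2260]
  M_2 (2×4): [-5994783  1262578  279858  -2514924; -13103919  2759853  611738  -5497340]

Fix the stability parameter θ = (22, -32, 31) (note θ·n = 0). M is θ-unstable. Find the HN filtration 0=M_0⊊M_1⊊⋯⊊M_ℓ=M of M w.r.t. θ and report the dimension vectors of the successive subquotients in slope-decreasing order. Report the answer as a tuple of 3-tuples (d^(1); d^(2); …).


Via rank(M_{q-1}∘⋯∘M_p): M ≅ I[1,1], I[1,2], I[1,3], I[2,2], I[2,3].
μ_θ-semistable layers: μ^(1)=31; μ^(2)=22; μ^(3)=-5; μ^(4)=-32

((0, 0, 2); (1, 0, 0); (2, 2, 0); (0, 2, 0))


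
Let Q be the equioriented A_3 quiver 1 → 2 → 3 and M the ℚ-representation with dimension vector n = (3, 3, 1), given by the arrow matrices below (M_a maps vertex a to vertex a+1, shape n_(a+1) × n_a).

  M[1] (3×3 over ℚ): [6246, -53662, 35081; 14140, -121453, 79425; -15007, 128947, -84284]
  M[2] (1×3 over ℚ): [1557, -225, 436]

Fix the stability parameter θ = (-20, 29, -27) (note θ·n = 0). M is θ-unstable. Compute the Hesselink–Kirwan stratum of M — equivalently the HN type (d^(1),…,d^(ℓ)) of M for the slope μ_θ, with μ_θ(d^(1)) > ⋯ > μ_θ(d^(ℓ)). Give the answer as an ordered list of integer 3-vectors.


Barcode: M ≅ I[1,2]^2, I[1,3]. HN layers by μ_θ (3 steps, strictly decreasing):
  μ^(1)=29; μ^(2)=1; μ^(3)=-20

((0, 2, 0); (0, 1, 1); (3, 0, 0))


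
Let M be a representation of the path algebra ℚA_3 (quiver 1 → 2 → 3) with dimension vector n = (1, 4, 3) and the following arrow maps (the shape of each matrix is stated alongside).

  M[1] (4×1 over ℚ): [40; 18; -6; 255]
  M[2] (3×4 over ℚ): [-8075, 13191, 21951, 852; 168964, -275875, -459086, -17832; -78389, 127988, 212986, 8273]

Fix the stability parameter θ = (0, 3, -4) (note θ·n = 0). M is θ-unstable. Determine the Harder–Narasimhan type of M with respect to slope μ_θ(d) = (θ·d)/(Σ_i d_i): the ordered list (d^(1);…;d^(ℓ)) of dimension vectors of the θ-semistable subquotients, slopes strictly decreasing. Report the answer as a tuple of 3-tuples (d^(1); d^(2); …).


Barcode: M ≅ I[1,3], I[2,2], I[2,3]^2. HN layers by μ_θ (3 steps, strictly decreasing):
  μ^(1)=3; μ^(2)=-1/3; μ^(3)=-1/2

((0, 1, 0); (1, 1, 1); (0, 2, 2))


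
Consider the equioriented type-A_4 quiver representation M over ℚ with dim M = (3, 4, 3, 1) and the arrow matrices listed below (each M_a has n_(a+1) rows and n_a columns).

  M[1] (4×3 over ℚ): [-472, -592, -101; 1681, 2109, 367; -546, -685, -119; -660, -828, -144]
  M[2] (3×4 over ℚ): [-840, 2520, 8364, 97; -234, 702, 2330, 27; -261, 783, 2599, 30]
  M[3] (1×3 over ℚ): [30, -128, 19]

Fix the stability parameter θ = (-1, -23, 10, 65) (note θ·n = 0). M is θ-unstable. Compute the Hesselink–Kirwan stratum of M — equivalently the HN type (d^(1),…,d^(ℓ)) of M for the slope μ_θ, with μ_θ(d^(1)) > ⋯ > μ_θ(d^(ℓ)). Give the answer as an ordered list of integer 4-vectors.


Via rank(M_{q-1}∘⋯∘M_p): M ≅ I[1,2]^2, I[1,4], I[2,3], I[3,3].
μ_θ-semistable layers: μ^(1)=65; μ^(2)=10; μ^(3)=-12; μ^(4)=-23

((0, 0, 0, 1); (0, 0, 3, 0); (3, 3, 0, 0); (0, 1, 0, 0))


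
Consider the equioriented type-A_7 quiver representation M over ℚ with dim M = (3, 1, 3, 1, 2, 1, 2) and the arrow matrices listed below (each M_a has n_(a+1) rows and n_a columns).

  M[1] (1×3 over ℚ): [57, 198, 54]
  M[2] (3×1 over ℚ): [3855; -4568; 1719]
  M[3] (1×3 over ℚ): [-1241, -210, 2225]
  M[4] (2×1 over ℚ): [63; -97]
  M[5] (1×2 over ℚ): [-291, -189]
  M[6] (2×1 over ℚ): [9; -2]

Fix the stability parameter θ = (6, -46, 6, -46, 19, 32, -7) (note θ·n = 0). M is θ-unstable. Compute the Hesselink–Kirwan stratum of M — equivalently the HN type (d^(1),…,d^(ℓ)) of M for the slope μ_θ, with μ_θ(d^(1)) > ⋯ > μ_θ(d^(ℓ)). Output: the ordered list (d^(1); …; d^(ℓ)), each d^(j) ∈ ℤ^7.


Via rank(M_{q-1}∘⋯∘M_p): M ≅ I[1,1]^2, I[1,3], I[3,3], I[3,5], I[5,7], I[7,7].
μ_θ-semistable layers: μ^(1)=19; μ^(2)=44/3; μ^(3)=6; μ^(4)=-7; μ^(5)=-20

((0, 0, 0, 0, 1, 0, 0); (0, 0, 0, 0, 1, 1, 1); (2, 0, 2, 0, 0, 0, 0); (0, 0, 0, 0, 0, 0, 1); (1, 1, 1, 1, 0, 0, 0))


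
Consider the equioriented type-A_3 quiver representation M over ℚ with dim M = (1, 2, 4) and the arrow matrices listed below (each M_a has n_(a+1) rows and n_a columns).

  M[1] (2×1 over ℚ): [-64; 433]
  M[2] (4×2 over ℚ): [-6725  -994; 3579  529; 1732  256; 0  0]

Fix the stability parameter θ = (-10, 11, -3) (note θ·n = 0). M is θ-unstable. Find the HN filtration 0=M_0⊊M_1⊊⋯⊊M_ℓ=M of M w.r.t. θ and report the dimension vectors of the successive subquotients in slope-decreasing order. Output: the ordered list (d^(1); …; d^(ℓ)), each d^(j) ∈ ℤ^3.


Interval decomposition of M: I[1,3], I[2,3], I[3,3]^2.
HN type (ℓ=3): μ^(1)=4; μ^(2)=-3; μ^(3)=-10

((0, 2, 2); (0, 0, 2); (1, 0, 0))


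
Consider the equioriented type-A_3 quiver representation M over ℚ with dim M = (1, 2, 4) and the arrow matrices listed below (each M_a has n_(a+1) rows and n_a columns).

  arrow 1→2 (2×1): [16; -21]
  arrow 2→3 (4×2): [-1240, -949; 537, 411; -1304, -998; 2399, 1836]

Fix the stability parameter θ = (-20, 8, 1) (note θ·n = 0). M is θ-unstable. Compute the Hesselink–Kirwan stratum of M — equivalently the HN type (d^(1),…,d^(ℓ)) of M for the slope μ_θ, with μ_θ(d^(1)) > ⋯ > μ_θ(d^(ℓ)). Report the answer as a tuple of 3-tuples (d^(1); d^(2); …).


Via rank(M_{q-1}∘⋯∘M_p): M ≅ I[1,3], I[2,3], I[3,3]^2.
μ_θ-semistable layers: μ^(1)=9/2; μ^(2)=1; μ^(3)=-20

((0, 2, 2); (0, 0, 2); (1, 0, 0))


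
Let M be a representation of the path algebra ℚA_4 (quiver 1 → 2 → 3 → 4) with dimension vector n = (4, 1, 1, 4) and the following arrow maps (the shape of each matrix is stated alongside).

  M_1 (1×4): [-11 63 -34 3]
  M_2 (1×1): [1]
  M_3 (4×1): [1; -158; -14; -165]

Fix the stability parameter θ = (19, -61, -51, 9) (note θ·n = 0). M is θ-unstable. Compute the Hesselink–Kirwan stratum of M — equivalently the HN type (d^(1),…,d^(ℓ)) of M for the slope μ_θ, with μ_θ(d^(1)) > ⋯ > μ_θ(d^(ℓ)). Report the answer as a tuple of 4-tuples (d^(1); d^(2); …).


Interval decomposition of M: I[1,1]^3, I[1,4], I[4,4]^3.
HN type (ℓ=3): μ^(1)=19; μ^(2)=9; μ^(3)=-31

((3, 0, 0, 0); (0, 0, 0, 4); (1, 1, 1, 0))


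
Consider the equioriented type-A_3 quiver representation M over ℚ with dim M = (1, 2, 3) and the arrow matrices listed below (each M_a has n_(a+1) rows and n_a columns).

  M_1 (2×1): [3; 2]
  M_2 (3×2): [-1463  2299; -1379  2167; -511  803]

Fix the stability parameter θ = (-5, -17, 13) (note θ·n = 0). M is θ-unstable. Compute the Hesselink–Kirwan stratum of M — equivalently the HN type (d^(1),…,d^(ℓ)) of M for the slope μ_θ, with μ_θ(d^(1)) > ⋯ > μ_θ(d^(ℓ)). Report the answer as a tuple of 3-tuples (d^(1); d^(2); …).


Barcode: M ≅ I[1,3], I[2,2], I[3,3]^2. HN layers by μ_θ (3 steps, strictly decreasing):
  μ^(1)=13; μ^(2)=-11; μ^(3)=-17

((0, 0, 3); (1, 1, 0); (0, 1, 0))


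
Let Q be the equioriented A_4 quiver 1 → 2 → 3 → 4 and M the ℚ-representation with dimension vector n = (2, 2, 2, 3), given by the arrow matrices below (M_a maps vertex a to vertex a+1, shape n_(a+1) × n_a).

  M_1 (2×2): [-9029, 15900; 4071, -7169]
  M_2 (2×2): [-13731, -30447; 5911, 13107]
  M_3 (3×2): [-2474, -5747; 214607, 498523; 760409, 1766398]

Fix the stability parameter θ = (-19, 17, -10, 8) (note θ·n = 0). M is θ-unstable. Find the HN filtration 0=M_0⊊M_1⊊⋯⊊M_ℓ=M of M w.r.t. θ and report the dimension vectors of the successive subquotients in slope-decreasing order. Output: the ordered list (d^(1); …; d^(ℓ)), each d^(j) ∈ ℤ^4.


Via rank(M_{q-1}∘⋯∘M_p): M ≅ I[1,2], I[1,4], I[3,4], I[4,4].
μ_θ-semistable layers: μ^(1)=17; μ^(2)=8; μ^(3)=7/2; μ^(4)=-10; μ^(5)=-19

((0, 1, 0, 0); (0, 0, 0, 3); (0, 1, 1, 0); (0, 0, 1, 0); (2, 0, 0, 0))


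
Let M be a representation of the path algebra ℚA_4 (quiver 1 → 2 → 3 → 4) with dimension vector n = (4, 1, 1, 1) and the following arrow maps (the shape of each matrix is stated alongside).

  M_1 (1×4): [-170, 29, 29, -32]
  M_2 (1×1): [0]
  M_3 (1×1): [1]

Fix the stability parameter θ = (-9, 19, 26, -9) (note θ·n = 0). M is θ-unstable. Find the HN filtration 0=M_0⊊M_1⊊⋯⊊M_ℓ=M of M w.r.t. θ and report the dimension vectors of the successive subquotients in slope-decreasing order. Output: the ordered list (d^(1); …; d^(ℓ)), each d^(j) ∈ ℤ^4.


Via rank(M_{q-1}∘⋯∘M_p): M ≅ I[1,1]^3, I[1,2], I[3,4].
μ_θ-semistable layers: μ^(1)=19; μ^(2)=17/2; μ^(3)=-9

((0, 1, 0, 0); (0, 0, 1, 1); (4, 0, 0, 0))


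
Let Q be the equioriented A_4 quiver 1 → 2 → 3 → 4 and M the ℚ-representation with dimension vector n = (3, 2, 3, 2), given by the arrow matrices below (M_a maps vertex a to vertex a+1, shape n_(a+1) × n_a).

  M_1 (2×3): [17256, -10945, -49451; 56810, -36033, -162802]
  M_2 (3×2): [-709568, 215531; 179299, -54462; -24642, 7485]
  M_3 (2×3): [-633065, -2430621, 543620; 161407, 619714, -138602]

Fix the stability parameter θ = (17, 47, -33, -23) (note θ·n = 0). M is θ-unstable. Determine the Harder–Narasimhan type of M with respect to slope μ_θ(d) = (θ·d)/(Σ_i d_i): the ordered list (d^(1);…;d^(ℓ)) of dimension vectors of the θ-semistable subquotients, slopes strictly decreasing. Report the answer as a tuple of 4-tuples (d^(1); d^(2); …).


Barcode: M ≅ I[1,1], I[1,4]^2, I[3,3]. HN layers by μ_θ (3 steps, strictly decreasing):
  μ^(1)=17; μ^(2)=2; μ^(3)=-33

((1, 0, 0, 0); (2, 2, 2, 2); (0, 0, 1, 0))


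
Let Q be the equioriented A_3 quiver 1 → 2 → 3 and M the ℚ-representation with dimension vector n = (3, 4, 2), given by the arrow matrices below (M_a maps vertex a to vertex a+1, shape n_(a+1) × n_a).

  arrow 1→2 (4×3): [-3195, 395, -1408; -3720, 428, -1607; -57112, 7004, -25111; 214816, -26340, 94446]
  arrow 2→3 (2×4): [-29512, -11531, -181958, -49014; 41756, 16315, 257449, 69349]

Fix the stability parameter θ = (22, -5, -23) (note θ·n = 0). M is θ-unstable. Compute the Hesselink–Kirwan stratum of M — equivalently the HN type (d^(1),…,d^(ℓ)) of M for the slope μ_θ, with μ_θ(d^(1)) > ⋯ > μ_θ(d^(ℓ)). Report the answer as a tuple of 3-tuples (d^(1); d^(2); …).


Interval decomposition of M: I[1,2], I[1,3]^2, I[2,2].
HN type (ℓ=3): μ^(1)=17/2; μ^(2)=-2; μ^(3)=-5

((1, 1, 0); (2, 2, 2); (0, 1, 0))


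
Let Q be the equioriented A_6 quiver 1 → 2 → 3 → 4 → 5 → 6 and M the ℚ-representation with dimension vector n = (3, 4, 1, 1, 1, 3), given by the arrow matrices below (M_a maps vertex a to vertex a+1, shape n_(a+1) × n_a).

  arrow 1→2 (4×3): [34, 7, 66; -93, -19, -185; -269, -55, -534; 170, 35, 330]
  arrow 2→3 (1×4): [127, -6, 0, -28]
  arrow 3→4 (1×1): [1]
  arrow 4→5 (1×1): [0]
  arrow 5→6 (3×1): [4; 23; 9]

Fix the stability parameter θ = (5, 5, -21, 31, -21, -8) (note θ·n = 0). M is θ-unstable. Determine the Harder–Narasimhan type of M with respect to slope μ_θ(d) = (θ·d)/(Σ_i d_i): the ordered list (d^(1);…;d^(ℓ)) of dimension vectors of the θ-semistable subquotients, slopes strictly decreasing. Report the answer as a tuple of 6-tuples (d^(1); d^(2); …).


Interval decomposition of M: I[1,2]^2, I[1,4], I[2,2], I[5,6], I[6,6]^2.
HN type (ℓ=5): μ^(1)=31; μ^(2)=5; μ^(3)=-11/3; μ^(4)=-8; μ^(5)=-21

((0, 0, 0, 1, 0, 0); (2, 3, 0, 0, 0, 0); (1, 1, 1, 0, 0, 0); (0, 0, 0, 0, 0, 3); (0, 0, 0, 0, 1, 0))


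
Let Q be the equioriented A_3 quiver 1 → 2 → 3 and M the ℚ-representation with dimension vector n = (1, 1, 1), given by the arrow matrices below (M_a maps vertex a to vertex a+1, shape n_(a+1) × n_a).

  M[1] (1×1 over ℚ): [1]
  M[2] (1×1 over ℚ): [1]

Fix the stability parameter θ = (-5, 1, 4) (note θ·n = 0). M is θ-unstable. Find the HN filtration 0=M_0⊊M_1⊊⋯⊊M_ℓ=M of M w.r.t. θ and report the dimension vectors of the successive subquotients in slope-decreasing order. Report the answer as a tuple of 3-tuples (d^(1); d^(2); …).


Interval decomposition of M: I[1,3].
HN type (ℓ=3): μ^(1)=4; μ^(2)=1; μ^(3)=-5

((0, 0, 1); (0, 1, 0); (1, 0, 0))


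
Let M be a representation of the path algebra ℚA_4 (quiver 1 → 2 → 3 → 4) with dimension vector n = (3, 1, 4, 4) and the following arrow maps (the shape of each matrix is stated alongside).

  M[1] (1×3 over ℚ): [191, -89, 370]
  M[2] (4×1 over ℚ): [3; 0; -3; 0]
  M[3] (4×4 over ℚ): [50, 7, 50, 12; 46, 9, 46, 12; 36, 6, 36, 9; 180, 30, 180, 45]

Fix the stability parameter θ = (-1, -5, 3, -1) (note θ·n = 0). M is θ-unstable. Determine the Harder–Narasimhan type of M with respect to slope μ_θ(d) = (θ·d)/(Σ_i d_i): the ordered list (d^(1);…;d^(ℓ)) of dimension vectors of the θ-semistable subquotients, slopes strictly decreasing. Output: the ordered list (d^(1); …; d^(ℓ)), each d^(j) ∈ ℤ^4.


Interval decomposition of M: I[1,1]^2, I[1,3], I[3,3], I[3,4]^2, I[4,4]^2.
HN type (ℓ=4): μ^(1)=3; μ^(2)=1; μ^(3)=-1; μ^(4)=-3

((0, 0, 2, 0); (0, 0, 2, 2); (2, 0, 0, 2); (1, 1, 0, 0))
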